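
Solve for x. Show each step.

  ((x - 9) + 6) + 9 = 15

Step 1. [((x - 9) + 6) + 9 = 15] 9 comes off first (subtract 9) ⇒ sub: (x - 9) + 6 = 6.
Step 2. [(x - 9) + 6 = 6] peel the +6: subtract 6 from each side, so sub: x - 9 = 0.
Step 3. [x - 9 = 0] 9 comes off first (add 9) ⇒ sub: x = 9.

Answer: x ∈ {9}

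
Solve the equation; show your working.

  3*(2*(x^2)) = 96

Step 1. [3*(2*(x^2)) = 96] leading coefficient 3: divide by 3 ⇒ div: 2*(x^2) = 32.
Step 2. [2*(x^2) = 32] 2 out front; divide by 2. So div: x^2 = 16.
Step 3. [x^2 = 16] √ both sides: 16 ≥ 0 gives two branches ⇒ sqrt: x = 4 or -4.

Answer: x ∈ {-4, 4}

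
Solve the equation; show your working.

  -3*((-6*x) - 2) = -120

Step 1. [-3*((-6*x) - 2) = -120] leading coefficient -3: divide by -3. So div: (-6*x) - 2 = 40.
Step 2. [(-6*x) - 2 = 40] -2 is outermost — add 2 both sides ⇒ sub: -6*x = 42.
Step 3. [-6*x = 42] -6 out front; divide by -6 ⇒ div: x = -7.

Answer: x ∈ {-7}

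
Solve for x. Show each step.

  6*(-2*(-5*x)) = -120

Step 1. [6*(-2*(-5*x)) = -120] 6·(inner) — divide through by 6 ⇒ div: -2*(-5*x) = -20.
Step 2. [-2*(-5*x) = -20] leading coefficient -2: divide by -2 ⇒ div: -5*x = 10.
Step 3. [-5*x = 10] -5 out front; divide by -5, so div: x = -2.

Answer: x ∈ {-2}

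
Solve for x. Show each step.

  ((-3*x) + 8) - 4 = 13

Step 1. [((-3*x) + 8) - 4 = 13] add 4: x sits inside (… - 4) ⇒ sub: (-3*x) + 8 = 17.
Step 2. [(-3*x) + 8 = 17] subtract 8: x sits inside (… + 8). So sub: -3*x = 9.
Step 3. [-3*x = 9] LHS = -3·(…); ÷-3 both sides ⇒ div: x = -3.

Answer: x ∈ {-3}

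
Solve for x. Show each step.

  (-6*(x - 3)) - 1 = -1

Step 1. [(-6*(x - 3)) - 1 = -1] the outer -1 inverts by adding 1. So sub: -6*(x - 3) = 0.
Step 2. [-6*(x - 3) = 0] divide by the outer -6, so div: x - 3 = 0.
Step 3. [x - 3 = 0] -3 is outermost — add 3 both sides, so sub: x = 3.

Answer: x ∈ {3}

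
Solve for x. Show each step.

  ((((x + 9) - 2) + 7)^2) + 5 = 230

Step 1. [((((x + 9) - 2) + 7)^2) + 5 = 230] +5 is outermost — subtract 5 both sides ⇒ sub: (((x + 9) - 2) + 7)^2 = 225.
Step 2. [(((x + 9) - 2) + 7)^2 = 225] LHS squared, RHS 225 ≥ 0: apply √ (±). So sqrt: ((x + 9) - 2) + 7 = 15 or -15.
Step 3. [((x + 9) - 2) + 7 = 15 or -15] peel the +7: subtract 7 from each side ⇒ sub: (x + 9) - 2 = 8 or -22.
Step 4. [(x + 9) - 2 = 8 or -22] -2 is outermost — add 2 both sides, so sub: x + 9 = 10 or -20.
Step 5. [x + 9 = 10 or -20] +9 is outermost — subtract 9 both sides. So sub: x = 1 or -29.

Answer: x ∈ {-29, 1}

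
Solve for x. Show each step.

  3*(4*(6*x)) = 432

Step 1. [3*(4*(6*x)) = 432] 3 out front; divide by 3 ⇒ div: 4*(6*x) = 144.
Step 2. [4*(6*x) = 144] leading coefficient 4: divide by 4, so div: 6*x = 36.
Step 3. [6*x = 36] leading coefficient 6: divide by 6 ⇒ div: x = 6.

Answer: x ∈ {6}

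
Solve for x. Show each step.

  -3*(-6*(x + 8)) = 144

Step 1. [-3*(-6*(x + 8)) = 144] divide by the outer -3, so div: -6*(x + 8) = -48.
Step 2. [-6*(x + 8) = -48] leading coefficient -6: divide by -6. So div: x + 8 = 8.
Step 3. [x + 8 = 8] the outer +8 inverts by subtracting 8. So sub: x = 0.

Answer: x ∈ {0}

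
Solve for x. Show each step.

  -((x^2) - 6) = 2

Step 1. [-((x^2) - 6) = 2] flip signs both sides, so neg: (x^2) - 6 = -2.
Step 2. [(x^2) - 6 = -2] add 6: x sits inside (… - 6) ⇒ sub: x^2 = 4.
Step 3. [x^2 = 4] √ both sides: 4 ≥ 0 gives two branches. So sqrt: x = 2 or -2.

Answer: x ∈ {-2, 2}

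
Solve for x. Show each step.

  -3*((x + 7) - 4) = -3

Step 1. [-3*((x + 7) - 4) = -3] -3·(inner) — divide through by -3. So div: (x + 7) - 4 = 1.
Step 2. [(x + 7) - 4 = 1] peel the -4: add 4 from each side ⇒ sub: x + 7 = 5.
Step 3. [x + 7 = 5] peel the +7: subtract 7 from each side. So sub: x = -2.

Answer: x ∈ {-2}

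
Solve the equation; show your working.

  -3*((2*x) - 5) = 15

Step 1. [-3*((2*x) - 5) = 15] leading coefficient -3: divide by -3, so div: (2*x) - 5 = -5.
Step 2. [(2*x) - 5 = -5] peel the -5: add 5 from each side. So sub: 2*x = 0.
Step 3. [2*x = 0] LHS = 2·(…); ÷2 both sides. So div: x = 0.

Answer: x ∈ {0}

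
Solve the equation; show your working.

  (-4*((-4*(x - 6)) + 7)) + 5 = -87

Step 1. [(-4*((-4*(x - 6)) + 7)) + 5 = -87] the outer +5 inverts by subtracting 5 ⇒ sub: -4*((-4*(x - 6)) + 7) = -92.
Step 2. [-4*((-4*(x - 6)) + 7) = -92] -4 out front; divide by -4. So div: (-4*(x - 6)) + 7 = 23.
Step 3. [(-4*(x - 6)) + 7 = 23] +7 is outermost — subtract 7 both sides. So sub: -4*(x - 6) = 16.
Step 4. [-4*(x - 6) = 16] divide by the outer -4 ⇒ div: x - 6 = -4.
Step 5. [x - 6 = -4] add 6: x sits inside (… - 6) ⇒ sub: x = 2.

Answer: x ∈ {2}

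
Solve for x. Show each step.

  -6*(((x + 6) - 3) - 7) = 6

Step 1. [-6*(((x + 6) - 3) - 7) = 6] -6·(inner) — divide through by -6. So div: ((x + 6) - 3) - 7 = -1.
Step 2. [((x + 6) - 3) - 7 = -1] 7 comes off first (add 7) ⇒ sub: (x + 6) - 3 = 6.
Step 3. [(x + 6) - 3 = 6] peel the -3: add 3 from each side ⇒ sub: x + 6 = 9.
Step 4. [x + 6 = 9] the outer +6 inverts by subtracting 6, so sub: x = 3.

Answer: x ∈ {3}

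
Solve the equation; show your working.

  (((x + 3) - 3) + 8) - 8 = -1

Step 1. [(((x + 3) - 3) + 8) - 8 = -1] 8 comes off first (add 8), so sub: ((x + 3) - 3) + 8 = 7.
Step 2. [((x + 3) - 3) + 8 = 7] 8 comes off first (subtract 8). So sub: (x + 3) - 3 = -1.
Step 3. [(x + 3) - 3 = -1] peel the -3: add 3 from each side, so sub: x + 3 = 2.
Step 4. [x + 3 = 2] 3 comes off first (subtract 3). So sub: x = -1.

Answer: x ∈ {-1}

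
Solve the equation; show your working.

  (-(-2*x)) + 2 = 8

Step 1. [(-(-2*x)) + 2 = 8] 2 comes off first (subtract 2) ⇒ sub: -(-2*x) = 6.
Step 2. [-(-2*x) = 6] flip signs both sides ⇒ neg: -2*x = -6.
Step 3. [-2*x = -6] -2 out front; divide by -2, so div: x = 3.

Answer: x ∈ {3}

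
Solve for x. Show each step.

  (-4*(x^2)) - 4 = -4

Step 1. [(-4*(x^2)) - 4 = -4] -4 divides every term; factor it out, so factor: (x^2) + 1 = 1.
Step 2. [(x^2) + 1 = 1] +1 is outermost — subtract 1 both sides ⇒ sub: x^2 = 0.
Step 3. [x^2 = 0] LHS squared, RHS 0 ≥ 0: apply √ (±), so sqrt: x = 0.

Answer: x ∈ {0}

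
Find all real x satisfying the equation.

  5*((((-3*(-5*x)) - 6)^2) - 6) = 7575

Step 1. [5*((((-3*(-5*x)) - 6)^2) - 6) = 7575] 5·(inner) — divide through by 5 ⇒ div: (((-3*(-5*x)) - 6)^2) - 6 = 1515.
Step 2. [(((-3*(-5*x)) - 6)^2) - 6 = 1515] add 6: x sits inside (… - 6) ⇒ sub: ((-3*(-5*x)) - 6)^2 = 1521.
Step 3. [((-3*(-5*x)) - 6)^2 = 1521] 1521 ≥ 0, LHS is (·)² — take ±√, so sqrt: (-3*(-5*x)) - 6 = 39 or -39.
Step 4. [(-3*(-5*x)) - 6 = 39 or -39] the outer -6 inverts by adding 6. So sub: -3*(-5*x) = 45 or -33.
Step 5. [-3*(-5*x) = 45 or -33] divide by the outer -3, so div: -5*x = -15 or 11.
Step 6. [-5*x = -15 or 11] -5 out front; divide by -5 ⇒ div: x = 3 or -11/5.

Answer: x ∈ {-11/5, 3}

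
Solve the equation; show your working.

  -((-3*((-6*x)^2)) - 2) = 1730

Step 1. [-((-3*((-6*x)^2)) - 2) = 1730] flip signs both sides, so neg: (-3*((-6*x)^2)) - 2 = -1730.
Step 2. [(-3*((-6*x)^2)) - 2 = -1730] add 2: x sits inside (… - 2) ⇒ sub: -3*((-6*x)^2) = -1728.
Step 3. [-3*((-6*x)^2) = -1728] -3 out front; divide by -3 ⇒ div: (-6*x)^2 = 576.
Step 4. [(-6*x)^2 = 576] 576 ≥ 0, LHS is (·)² — take ±√, so sqrt: -6*x = 24 or -24.
Step 5. [-6*x = 24 or -24] divide by the outer -6, so div: x = -4 or 4.

Answer: x ∈ {-4, 4}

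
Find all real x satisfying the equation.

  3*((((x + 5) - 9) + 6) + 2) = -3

Step 1. [3*((((x + 5) - 9) + 6) + 2) = -3] leading coefficient 3: divide by 3 ⇒ div: (((x + 5) - 9) + 6) + 2 = -1.
Step 2. [(((x + 5) - 9) + 6) + 2 = -1] peel the +2: subtract 2 from each side. So sub: ((x + 5) - 9) + 6 = -3.
Step 3. [((x + 5) - 9) + 6 = -3] the outer +6 inverts by subtracting 6 ⇒ sub: (x + 5) - 9 = -9.
Step 4. [(x + 5) - 9 = -9] 9 comes off first (add 9), so sub: x + 5 = 0.
Step 5. [x + 5 = 0] peel the +5: subtract 5 from each side, so sub: x = -5.

Answer: x ∈ {-5}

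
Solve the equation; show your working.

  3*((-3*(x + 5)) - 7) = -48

Step 1. [3*((-3*(x + 5)) - 7) = -48] 3 out front; divide by 3 ⇒ div: (-3*(x + 5)) - 7 = -16.
Step 2. [(-3*(x + 5)) - 7 = -16] peel the -7: add 7 from each side ⇒ sub: -3*(x + 5) = -9.
Step 3. [-3*(x + 5) = -9] LHS = -3·(…); ÷-3 both sides. So div: x + 5 = 3.
Step 4. [x + 5 = 3] subtract 5: x sits inside (… + 5) ⇒ sub: x = -2.

Answer: x ∈ {-2}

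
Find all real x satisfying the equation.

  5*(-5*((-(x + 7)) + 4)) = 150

Step 1. [5*(-5*((-(x + 7)) + 4)) = 150] 5 out front; divide by 5 ⇒ div: -5*((-(x + 7)) + 4) = 30.
Step 2. [-5*((-(x + 7)) + 4) = 30] divide by the outer -5 ⇒ div: (-(x + 7)) + 4 = -6.
Step 3. [(-(x + 7)) + 4 = -6] subtract 4: x sits inside (… + 4). So sub: -(x + 7) = -10.
Step 4. [-(x + 7) = -10] leading − — multiply by −1, so neg: x + 7 = 10.
Step 5. [x + 7 = 10] subtract 7: x sits inside (… + 7), so sub: x = 3.

Answer: x ∈ {3}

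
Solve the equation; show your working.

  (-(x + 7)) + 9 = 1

Step 1. [(-(x + 7)) + 9 = 1] subtract 9: x sits inside (… + 9). So sub: -(x + 7) = -8.
Step 2. [-(x + 7) = -8] LHS negated; negate both sides, so neg: x + 7 = 8.
Step 3. [x + 7 = 8] +7 is outermost — subtract 7 both sides. So sub: x = 1.

Answer: x ∈ {1}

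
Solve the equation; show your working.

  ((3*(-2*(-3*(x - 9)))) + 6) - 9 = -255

Step 1. [((3*(-2*(-3*(x - 9)))) + 6) - 9 = -255] add 9: x sits inside (… - 9), so sub: (3*(-2*(-3*(x - 9)))) + 6 = -246.
Step 2. [(3*(-2*(-3*(x - 9)))) + 6 = -246] the outer +6 inverts by subtracting 6 ⇒ sub: 3*(-2*(-3*(x - 9))) = -252.
Step 3. [3*(-2*(-3*(x - 9))) = -252] 3 out front; divide by 3, so div: -2*(-3*(x - 9)) = -84.
Step 4. [-2*(-3*(x - 9)) = -84] divide by the outer -2 ⇒ div: -3*(x - 9) = 42.
Step 5. [-3*(x - 9) = 42] leading coefficient -3: divide by -3, so div: x - 9 = -14.
Step 6. [x - 9 = -14] the outer -9 inverts by adding 9. So sub: x = -5.

Answer: x ∈ {-5}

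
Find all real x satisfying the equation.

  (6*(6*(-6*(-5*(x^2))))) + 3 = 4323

Step 1. [(6*(6*(-6*(-5*(x^2))))) + 3 = 4323] the outer +3 inverts by subtracting 3, so sub: 6*(6*(-6*(-5*(x^2)))) = 4320.
Step 2. [6*(6*(-6*(-5*(x^2)))) = 4320] leading coefficient 6: divide by 6. So div: 6*(-6*(-5*(x^2))) = 720.
Step 3. [6*(-6*(-5*(x^2))) = 720] leading coefficient 6: divide by 6 ⇒ div: -6*(-5*(x^2)) = 120.
Step 4. [-6*(-5*(x^2)) = 120] leading coefficient -6: divide by -6, so div: -5*(x^2) = -20.
Step 5. [-5*(x^2) = -20] -5·(inner) — divide through by -5, so div: x^2 = 4.
Step 6. [x^2 = 4] √ both sides: 4 ≥ 0 gives two branches. So sqrt: x = 2 or -2.

Answer: x ∈ {-2, 2}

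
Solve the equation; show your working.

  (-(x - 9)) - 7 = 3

Step 1. [(-(x - 9)) - 7 = 3] peel the -7: add 7 from each side, so sub: -(x - 9) = 10.
Step 2. [-(x - 9) = 10] flip signs both sides. So neg: x - 9 = -10.
Step 3. [x - 9 = -10] peel the -9: add 9 from each side, so sub: x = -1.

Answer: x ∈ {-1}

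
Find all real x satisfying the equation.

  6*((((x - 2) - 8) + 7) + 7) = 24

Step 1. [6*((((x - 2) - 8) + 7) + 7) = 24] LHS = 6·(…); ÷6 both sides ⇒ div: (((x - 2) - 8) + 7) + 7 = 4.
Step 2. [(((x - 2) - 8) + 7) + 7 = 4] the outer +7 inverts by subtracting 7. So sub: ((x - 2) - 8) + 7 = -3.
Step 3. [((x - 2) - 8) + 7 = -3] +7 is outermost — subtract 7 both sides ⇒ sub: (x - 2) - 8 = -10.
Step 4. [(x - 2) - 8 = -10] 8 comes off first (add 8) ⇒ sub: x - 2 = -2.
Step 5. [x - 2 = -2] peel the -2: add 2 from each side ⇒ sub: x = 0.

Answer: x ∈ {0}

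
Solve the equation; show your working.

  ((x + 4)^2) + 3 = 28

Step 1. [((x + 4)^2) + 3 = 28] +3 is outermost — subtract 3 both sides. So sub: (x + 4)^2 = 25.
Step 2. [(x + 4)^2 = 25] √ both sides: 25 ≥ 0 gives two branches ⇒ sqrt: x + 4 = 5 or -5.
Step 3. [x + 4 = 5 or -5] the outer +4 inverts by subtracting 4, so sub: x = 1 or -9.

Answer: x ∈ {-9, 1}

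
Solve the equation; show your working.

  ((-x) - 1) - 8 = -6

Step 1. [((-x) - 1) - 8 = -6] add 8: x sits inside (… - 8). So sub: (-x) - 1 = 2.
Step 2. [(-x) - 1 = 2] peel the -1: add 1 from each side, so sub: -x = 3.
Step 3. [-x = 3] flip signs both sides, so neg: x = -3.

Answer: x ∈ {-3}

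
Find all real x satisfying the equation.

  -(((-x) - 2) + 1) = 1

Step 1. [-(((-x) - 2) + 1) = 1] LHS negated; negate both sides. So neg: ((-x) - 2) + 1 = -1.
Step 2. [((-x) - 2) + 1 = -1] 1 comes off first (subtract 1), so sub: (-x) - 2 = -2.
Step 3. [(-x) - 2 = -2] 2 comes off first (add 2). So sub: -x = 0.
Step 4. [-x = 0] leading − — multiply by −1. So neg: x = 0.

Answer: x ∈ {0}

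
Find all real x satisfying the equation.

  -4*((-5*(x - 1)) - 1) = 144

Step 1. [-4*((-5*(x - 1)) - 1) = 144] -4·(inner) — divide through by -4 ⇒ div: (-5*(x - 1)) - 1 = -36.
Step 2. [(-5*(x - 1)) - 1 = -36] the outer -1 inverts by adding 1, so sub: -5*(x - 1) = -35.
Step 3. [-5*(x - 1) = -35] LHS = -5·(…); ÷-5 both sides ⇒ div: x - 1 = 7.
Step 4. [x - 1 = 7] -1 is outermost — add 1 both sides ⇒ sub: x = 8.

Answer: x ∈ {8}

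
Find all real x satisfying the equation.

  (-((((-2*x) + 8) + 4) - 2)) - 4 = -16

Step 1. [(-((((-2*x) + 8) + 4) - 2)) - 4 = -16] add 4: x sits inside (… - 4) ⇒ sub: -((((-2*x) + 8) + 4) - 2) = -12.
Step 2. [-((((-2*x) + 8) + 4) - 2) = -12] LHS negated; negate both sides, so neg: (((-2*x) + 8) + 4) - 2 = 12.
Step 3. [(((-2*x) + 8) + 4) - 2 = 12] add 2: x sits inside (… - 2) ⇒ sub: ((-2*x) + 8) + 4 = 14.
Step 4. [((-2*x) + 8) + 4 = 14] subtract 4: x sits inside (… + 4) ⇒ sub: (-2*x) + 8 = 10.
Step 5. [(-2*x) + 8 = 10] -2 | LHS and -2 | 10: pull -2 out, so factor: x - 4 = -5.
Step 6. [x - 4 = -5] the outer -4 inverts by adding 4, so sub: x = -1.

Answer: x ∈ {-1}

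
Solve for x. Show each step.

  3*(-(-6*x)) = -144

Step 1. [3*(-(-6*x)) = -144] 3·(inner) — divide through by 3. So div: -(-6*x) = -48.
Step 2. [-(-6*x) = -48] LHS negated; negate both sides ⇒ neg: -6*x = 48.
Step 3. [-6*x = 48] leading coefficient -6: divide by -6, so div: x = -8.

Answer: x ∈ {-8}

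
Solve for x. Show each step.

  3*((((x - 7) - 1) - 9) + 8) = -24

Step 1. [3*((((x - 7) - 1) - 9) + 8) = -24] leading coefficient 3: divide by 3. So div: (((x - 7) - 1) - 9) + 8 = -8.
Step 2. [(((x - 7) - 1) - 9) + 8 = -8] peel the +8: subtract 8 from each side, so sub: ((x - 7) - 1) - 9 = -16.
Step 3. [((x - 7) - 1) - 9 = -16] 9 comes off first (add 9) ⇒ sub: (x - 7) - 1 = -7.
Step 4. [(x - 7) - 1 = -7] the outer -1 inverts by adding 1 ⇒ sub: x - 7 = -6.
Step 5. [x - 7 = -6] add 7: x sits inside (… - 7) ⇒ sub: x = 1.

Answer: x ∈ {1}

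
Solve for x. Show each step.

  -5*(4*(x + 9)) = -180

Step 1. [-5*(4*(x + 9)) = -180] -5 out front; divide by -5 ⇒ div: 4*(x + 9) = 36.
Step 2. [4*(x + 9) = 36] LHS = 4·(…); ÷4 both sides. So div: x + 9 = 9.
Step 3. [x + 9 = 9] 9 comes off first (subtract 9) ⇒ sub: x = 0.

Answer: x ∈ {0}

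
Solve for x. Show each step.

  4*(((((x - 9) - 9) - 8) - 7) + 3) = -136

Step 1. [4*(((((x - 9) - 9) - 8) - 7) + 3) = -136] leading coefficient 4: divide by 4, so div: ((((x - 9) - 9) - 8) - 7) + 3 = -34.
Step 2. [((((x - 9) - 9) - 8) - 7) + 3 = -34] 3 comes off first (subtract 3) ⇒ sub: (((x - 9) - 9) - 8) - 7 = -37.
Step 3. [(((x - 9) - 9) - 8) - 7 = -37] add 7: x sits inside (… - 7). So sub: ((x - 9) - 9) - 8 = -30.
Step 4. [((x - 9) - 9) - 8 = -30] add 8: x sits inside (… - 8) ⇒ sub: (x - 9) - 9 = -22.
Step 5. [(x - 9) - 9 = -22] -9 is outermost — add 9 both sides ⇒ sub: x - 9 = -13.
Step 6. [x - 9 = -13] 9 comes off first (add 9), so sub: x = -4.

Answer: x ∈ {-4}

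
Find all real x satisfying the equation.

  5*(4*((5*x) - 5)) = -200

Step 1. [5*(4*((5*x) - 5)) = -200] leading coefficient 5: divide by 5, so div: 4*((5*x) - 5) = -40.
Step 2. [4*((5*x) - 5) = -40] leading coefficient 4: divide by 4, so div: (5*x) - 5 = -10.
Step 3. [(5*x) - 5 = -10] 5 divides every term; factor it out ⇒ factor: x - 1 = -2.
Step 4. [x - 1 = -2] peel the -1: add 1 from each side, so sub: x = -1.

Answer: x ∈ {-1}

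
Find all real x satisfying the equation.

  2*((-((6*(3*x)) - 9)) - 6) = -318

Step 1. [2*((-((6*(3*x)) - 9)) - 6) = -318] leading coefficient 2: divide by 2. So div: (-((6*(3*x)) - 9)) - 6 = -159.
Step 2. [(-((6*(3*x)) - 9)) - 6 = -159] peel the -6: add 6 from each side, so sub: -((6*(3*x)) - 9) = -153.
Step 3. [-((6*(3*x)) - 9) = -153] leading − — multiply by −1. So neg: (6*(3*x)) - 9 = 153.
Step 4. [(6*(3*x)) - 9 = 153] add 9: x sits inside (… - 9), so sub: 6*(3*x) = 162.
Step 5. [6*(3*x) = 162] 6 out front; divide by 6 ⇒ div: 3*x = 27.
Step 6. [3*x = 27] 3 out front; divide by 3. So div: x = 9.

Answer: x ∈ {9}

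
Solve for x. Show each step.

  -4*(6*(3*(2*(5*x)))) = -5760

Step 1. [-4*(6*(3*(2*(5*x)))) = -5760] divide by the outer -4. So div: 6*(3*(2*(5*x))) = 1440.
Step 2. [6*(3*(2*(5*x))) = 1440] leading coefficient 6: divide by 6, so div: 3*(2*(5*x)) = 240.
Step 3. [3*(2*(5*x)) = 240] LHS = 3·(…); ÷3 both sides. So div: 2*(5*x) = 80.
Step 4. [2*(5*x) = 80] divide by the outer 2, so div: 5*x = 40.
Step 5. [5*x = 40] LHS = 5·(…); ÷5 both sides. So div: x = 8.

Answer: x ∈ {8}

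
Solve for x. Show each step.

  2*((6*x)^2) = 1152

Step 1. [2*((6*x)^2) = 1152] 2·(inner) — divide through by 2, so div: (6*x)^2 = 576.
Step 2. [(6*x)^2 = 576] √ both sides: 576 ≥ 0 gives two branches ⇒ sqrt: 6*x = 24 or -24.
Step 3. [6*x = 24 or -24] leading coefficient 6: divide by 6, so div: x = 4 or -4.

Answer: x ∈ {-4, 4}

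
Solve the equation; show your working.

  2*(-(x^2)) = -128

Step 1. [2*(-(x^2)) = -128] 2·(inner) — divide through by 2 ⇒ div: -(x^2) = -64.
Step 2. [-(x^2) = -64] leading − — multiply by −1, so neg: x^2 = 64.
Step 3. [x^2 = 64] 64 ≥ 0, LHS is (·)² — take ±√. So sqrt: x = 8 or -8.

Answer: x ∈ {-8, 8}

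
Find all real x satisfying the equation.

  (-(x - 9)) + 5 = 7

Step 1. [(-(x - 9)) + 5 = 7] 5 comes off first (subtract 5), so sub: -(x - 9) = 2.
Step 2. [-(x - 9) = 2] LHS negated; negate both sides ⇒ neg: x - 9 = -2.
Step 3. [x - 9 = -2] -9 is outermost — add 9 both sides. So sub: x = 7.

Answer: x ∈ {7}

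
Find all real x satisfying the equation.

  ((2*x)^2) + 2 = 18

Step 1. [((2*x)^2) + 2 = 18] the outer +2 inverts by subtracting 2 ⇒ sub: (2*x)^2 = 16.
Step 2. [(2*x)^2 = 16] √ both sides: 16 ≥ 0 gives two branches ⇒ sqrt: 2*x = 4 or -4.
Step 3. [2*x = 4 or -4] 2 out front; divide by 2, so div: x = 2 or -2.

Answer: x ∈ {-2, 2}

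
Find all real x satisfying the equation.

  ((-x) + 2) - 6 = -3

Step 1. [((-x) + 2) - 6 = -3] peel the -6: add 6 from each side ⇒ sub: (-x) + 2 = 3.
Step 2. [(-x) + 2 = 3] 2 comes off first (subtract 2), so sub: -x = 1.
Step 3. [-x = 1] flip signs both sides ⇒ neg: x = -1.

Answer: x ∈ {-1}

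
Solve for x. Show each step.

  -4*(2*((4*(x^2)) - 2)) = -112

Step 1. [-4*(2*((4*(x^2)) - 2)) = -112] -4·(inner) — divide through by -4 ⇒ div: 2*((4*(x^2)) - 2) = 28.
Step 2. [2*((4*(x^2)) - 2) = 28] 2 out front; divide by 2, so div: (4*(x^2)) - 2 = 14.
Step 3. [(4*(x^2)) - 2 = 14] the outer -2 inverts by adding 2, so sub: 4*(x^2) = 16.
Step 4. [4*(x^2) = 16] leading coefficient 4: divide by 4 ⇒ div: x^2 = 4.
Step 5. [x^2 = 4] √ both sides: 4 ≥ 0 gives two branches ⇒ sqrt: x = 2 or -2.

Answer: x ∈ {-2, 2}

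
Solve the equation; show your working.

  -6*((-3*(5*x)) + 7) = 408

Step 1. [-6*((-3*(5*x)) + 7) = 408] -6·(inner) — divide through by -6 ⇒ div: (-3*(5*x)) + 7 = -68.
Step 2. [(-3*(5*x)) + 7 = -68] +7 is outermost — subtract 7 both sides. So sub: -3*(5*x) = -75.
Step 3. [-3*(5*x) = -75] LHS = -3·(…); ÷-3 both sides ⇒ div: 5*x = 25.
Step 4. [5*x = 25] 5·(inner) — divide through by 5 ⇒ div: x = 5.

Answer: x ∈ {5}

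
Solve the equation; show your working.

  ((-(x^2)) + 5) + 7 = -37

Step 1. [((-(x^2)) + 5) + 7 = -37] subtract 7: x sits inside (… + 7). So sub: (-(x^2)) + 5 = -44.
Step 2. [(-(x^2)) + 5 = -44] subtract 5: x sits inside (… + 5), so sub: -(x^2) = -49.
Step 3. [-(x^2) = -49] leading − — multiply by −1, so neg: x^2 = 49.
Step 4. [x^2 = 49] LHS squared, RHS 49 ≥ 0: apply √ (±). So sqrt: x = 7 or -7.

Answer: x ∈ {-7, 7}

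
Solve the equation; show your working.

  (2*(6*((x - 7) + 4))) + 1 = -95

Step 1. [(2*(6*((x - 7) + 4))) + 1 = -95] 1 comes off first (subtract 1) ⇒ sub: 2*(6*((x - 7) + 4)) = -96.
Step 2. [2*(6*((x - 7) + 4)) = -96] leading coefficient 2: divide by 2 ⇒ div: 6*((x - 7) + 4) = -48.
Step 3. [6*((x - 7) + 4) = -48] 6 out front; divide by 6, so div: (x - 7) + 4 = -8.
Step 4. [(x - 7) + 4 = -8] +4 is outermost — subtract 4 both sides. So sub: x - 7 = -12.
Step 5. [x - 7 = -12] the outer -7 inverts by adding 7, so sub: x = -5.

Answer: x ∈ {-5}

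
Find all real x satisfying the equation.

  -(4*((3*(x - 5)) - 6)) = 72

Step 1. [-(4*((3*(x - 5)) - 6)) = 72] leading − — multiply by −1. So neg: 4*((3*(x - 5)) - 6) = -72.
Step 2. [4*((3*(x - 5)) - 6) = -72] 4 out front; divide by 4 ⇒ div: (3*(x - 5)) - 6 = -18.
Step 3. [(3*(x - 5)) - 6 = -18] 6 comes off first (add 6) ⇒ sub: 3*(x - 5) = -12.
Step 4. [3*(x - 5) = -12] 3 out front; divide by 3 ⇒ div: x - 5 = -4.
Step 5. [x - 5 = -4] peel the -5: add 5 from each side, so sub: x = 1.

Answer: x ∈ {1}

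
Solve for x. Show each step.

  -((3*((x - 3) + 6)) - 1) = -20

Step 1. [-((3*((x - 3) + 6)) - 1) = -20] flip signs both sides. So neg: (3*((x - 3) + 6)) - 1 = 20.
Step 2. [(3*((x - 3) + 6)) - 1 = 20] peel the -1: add 1 from each side ⇒ sub: 3*((x - 3) + 6) = 21.
Step 3. [3*((x - 3) + 6) = 21] LHS = 3·(…); ÷3 both sides, so div: (x - 3) + 6 = 7.
Step 4. [(x - 3) + 6 = 7] peel the +6: subtract 6 from each side. So sub: x - 3 = 1.
Step 5. [x - 3 = 1] 3 comes off first (add 3). So sub: x = 4.

Answer: x ∈ {4}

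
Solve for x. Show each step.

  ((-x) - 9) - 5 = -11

Step 1. [((-x) - 9) - 5 = -11] peel the -5: add 5 from each side ⇒ sub: (-x) - 9 = -6.
Step 2. [(-x) - 9 = -6] -9 is outermost — add 9 both sides, so sub: -x = 3.
Step 3. [-x = 3] flip signs both sides ⇒ neg: x = -3.

Answer: x ∈ {-3}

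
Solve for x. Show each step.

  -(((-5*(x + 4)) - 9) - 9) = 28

Step 1. [-(((-5*(x + 4)) - 9) - 9) = 28] LHS negated; negate both sides. So neg: ((-5*(x + 4)) - 9) - 9 = -28.
Step 2. [((-5*(x + 4)) - 9) - 9 = -28] peel the -9: add 9 from each side ⇒ sub: (-5*(x + 4)) - 9 = -19.
Step 3. [(-5*(x + 4)) - 9 = -19] the outer -9 inverts by adding 9. So sub: -5*(x + 4) = -10.
Step 4. [-5*(x + 4) = -10] -5·(inner) — divide through by -5 ⇒ div: x + 4 = 2.
Step 5. [x + 4 = 2] 4 comes off first (subtract 4), so sub: x = -2.

Answer: x ∈ {-2}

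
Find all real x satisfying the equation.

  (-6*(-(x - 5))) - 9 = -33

Step 1. [(-6*(-(x - 5))) - 9 = -33] -9 is outermost — add 9 both sides, so sub: -6*(-(x - 5)) = -24.
Step 2. [-6*(-(x - 5)) = -24] -6·(inner) — divide through by -6, so div: -(x - 5) = 4.
Step 3. [-(x - 5) = 4] flip signs both sides. So neg: x - 5 = -4.
Step 4. [x - 5 = -4] peel the -5: add 5 from each side ⇒ sub: x = 1.

Answer: x ∈ {1}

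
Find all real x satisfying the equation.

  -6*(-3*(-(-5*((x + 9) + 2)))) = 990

Step 1. [-6*(-3*(-(-5*((x + 9) + 2)))) = 990] leading coefficient -6: divide by -6. So div: -3*(-(-5*((x + 9) + 2))) = -165.
Step 2. [-3*(-(-5*((x + 9) + 2))) = -165] -3 out front; divide by -3, so div: -(-5*((x + 9) + 2)) = 55.
Step 3. [-(-5*((x + 9) + 2)) = 55] LHS negated; negate both sides. So neg: -5*((x + 9) + 2) = -55.
Step 4. [-5*((x + 9) + 2) = -55] LHS = -5·(…); ÷-5 both sides, so div: (x + 9) + 2 = 11.
Step 5. [(x + 9) + 2 = 11] 2 comes off first (subtract 2). So sub: x + 9 = 9.
Step 6. [x + 9 = 9] 9 comes off first (subtract 9), so sub: x = 0.

Answer: x ∈ {0}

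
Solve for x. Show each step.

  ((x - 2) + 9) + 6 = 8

Step 1. [((x - 2) + 9) + 6 = 8] the outer +6 inverts by subtracting 6, so sub: (x - 2) + 9 = 2.
Step 2. [(x - 2) + 9 = 2] subtract 9: x sits inside (… + 9). So sub: x - 2 = -7.
Step 3. [x - 2 = -7] -2 is outermost — add 2 both sides ⇒ sub: x = -5.

Answer: x ∈ {-5}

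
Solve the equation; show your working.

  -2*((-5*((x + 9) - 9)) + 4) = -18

Step 1. [-2*((-5*((x + 9) - 9)) + 4) = -18] LHS = -2·(…); ÷-2 both sides ⇒ div: (-5*((x + 9) - 9)) + 4 = 9.
Step 2. [(-5*((x + 9) - 9)) + 4 = 9] 4 comes off first (subtract 4). So sub: -5*((x + 9) - 9) = 5.
Step 3. [-5*((x + 9) - 9) = 5] -5 out front; divide by -5 ⇒ div: (x + 9) - 9 = -1.
Step 4. [(x + 9) - 9 = -1] -9 is outermost — add 9 both sides. So sub: x + 9 = 8.
Step 5. [x + 9 = 8] the outer +9 inverts by subtracting 9. So sub: x = -1.

Answer: x ∈ {-1}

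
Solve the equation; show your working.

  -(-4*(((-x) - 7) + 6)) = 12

Step 1. [-(-4*(((-x) - 7) + 6)) = 12] LHS negated; negate both sides, so neg: -4*(((-x) - 7) + 6) = -12.
Step 2. [-4*(((-x) - 7) + 6) = -12] LHS = -4·(…); ÷-4 both sides. So div: ((-x) - 7) + 6 = 3.
Step 3. [((-x) - 7) + 6 = 3] peel the +6: subtract 6 from each side, so sub: (-x) - 7 = -3.
Step 4. [(-x) - 7 = -3] add 7: x sits inside (… - 7). So sub: -x = 4.
Step 5. [-x = 4] leading − — multiply by −1, so neg: x = -4.

Answer: x ∈ {-4}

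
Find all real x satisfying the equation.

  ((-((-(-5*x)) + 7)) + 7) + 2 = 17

Step 1. [((-((-(-5*x)) + 7)) + 7) + 2 = 17] subtract 2: x sits inside (… + 2), so sub: (-((-(-5*x)) + 7)) + 7 = 15.
Step 2. [(-((-(-5*x)) + 7)) + 7 = 15] subtract 7: x sits inside (… + 7). So sub: -((-(-5*x)) + 7) = 8.
Step 3. [-((-(-5*x)) + 7) = 8] leading − — multiply by −1 ⇒ neg: (-(-5*x)) + 7 = -8.
Step 4. [(-(-5*x)) + 7 = -8] peel the +7: subtract 7 from each side, so sub: -(-5*x) = -15.
Step 5. [-(-5*x) = -15] flip signs both sides. So neg: -5*x = 15.
Step 6. [-5*x = 15] leading coefficient -5: divide by -5. So div: x = -3.

Answer: x ∈ {-3}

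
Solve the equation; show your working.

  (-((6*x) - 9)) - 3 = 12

Step 1. [(-((6*x) - 9)) - 3 = 12] 3 comes off first (add 3), so sub: -((6*x) - 9) = 15.
Step 2. [-((6*x) - 9) = 15] LHS negated; negate both sides ⇒ neg: (6*x) - 9 = -15.
Step 3. [(6*x) - 9 = -15] 9 comes off first (add 9), so sub: 6*x = -6.
Step 4. [6*x = -6] 6 out front; divide by 6 ⇒ div: x = -1.

Answer: x ∈ {-1}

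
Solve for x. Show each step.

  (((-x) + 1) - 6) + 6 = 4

Step 1. [(((-x) + 1) - 6) + 6 = 4] peel the +6: subtract 6 from each side ⇒ sub: ((-x) + 1) - 6 = -2.
Step 2. [((-x) + 1) - 6 = -2] 6 comes off first (add 6), so sub: (-x) + 1 = 4.
Step 3. [(-x) + 1 = 4] peel the +1: subtract 1 from each side. So sub: -x = 3.
Step 4. [-x = 3] flip signs both sides, so neg: x = -3.

Answer: x ∈ {-3}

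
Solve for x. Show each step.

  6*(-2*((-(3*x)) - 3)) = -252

Step 1. [6*(-2*((-(3*x)) - 3)) = -252] LHS = 6·(…); ÷6 both sides, so div: -2*((-(3*x)) - 3) = -42.
Step 2. [-2*((-(3*x)) - 3) = -42] -2 out front; divide by -2. So div: (-(3*x)) - 3 = 21.
Step 3. [(-(3*x)) - 3 = 21] -3 is outermost — add 3 both sides ⇒ sub: -(3*x) = 24.
Step 4. [-(3*x) = 24] LHS negated; negate both sides ⇒ neg: 3*x = -24.
Step 5. [3*x = -24] divide by the outer 3, so div: x = -8.

Answer: x ∈ {-8}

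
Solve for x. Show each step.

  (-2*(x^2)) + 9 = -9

Step 1. [(-2*(x^2)) + 9 = -9] 9 comes off first (subtract 9) ⇒ sub: -2*(x^2) = -18.
Step 2. [-2*(x^2) = -18] -2·(inner) — divide through by -2 ⇒ div: x^2 = 9.
Step 3. [x^2 = 9] LHS squared, RHS 9 ≥ 0: apply √ (±). So sqrt: x = 3 or -3.

Answer: x ∈ {-3, 3}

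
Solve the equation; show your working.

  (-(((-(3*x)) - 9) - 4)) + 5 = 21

Step 1. [(-(((-(3*x)) - 9) - 4)) + 5 = 21] peel the +5: subtract 5 from each side. So sub: -(((-(3*x)) - 9) - 4) = 16.
Step 2. [-(((-(3*x)) - 9) - 4) = 16] LHS negated; negate both sides ⇒ neg: ((-(3*x)) - 9) - 4 = -16.
Step 3. [((-(3*x)) - 9) - 4 = -16] peel the -4: add 4 from each side, so sub: (-(3*x)) - 9 = -12.
Step 4. [(-(3*x)) - 9 = -12] -9 is outermost — add 9 both sides, so sub: -(3*x) = -3.
Step 5. [-(3*x) = -3] flip signs both sides ⇒ neg: 3*x = 3.
Step 6. [3*x = 3] leading coefficient 3: divide by 3. So div: x = 1.

Answer: x ∈ {1}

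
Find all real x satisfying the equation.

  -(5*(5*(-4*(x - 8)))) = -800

Step 1. [-(5*(5*(-4*(x - 8)))) = -800] leading − — multiply by −1, so neg: 5*(5*(-4*(x - 8))) = 800.
Step 2. [5*(5*(-4*(x - 8))) = 800] leading coefficient 5: divide by 5 ⇒ div: 5*(-4*(x - 8)) = 160.
Step 3. [5*(-4*(x - 8)) = 160] leading coefficient 5: divide by 5, so div: -4*(x - 8) = 32.
Step 4. [-4*(x - 8) = 32] divide by the outer -4. So div: x - 8 = -8.
Step 5. [x - 8 = -8] peel the -8: add 8 from each side ⇒ sub: x = 0.

Answer: x ∈ {0}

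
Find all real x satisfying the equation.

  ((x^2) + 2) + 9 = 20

Step 1. [((x^2) + 2) + 9 = 20] peel the +9: subtract 9 from each side. So sub: (x^2) + 2 = 11.
Step 2. [(x^2) + 2 = 11] subtract 2: x sits inside (… + 2) ⇒ sub: x^2 = 9.
Step 3. [x^2 = 9] LHS squared, RHS 9 ≥ 0: apply √ (±). So sqrt: x = 3 or -3.

Answer: x ∈ {-3, 3}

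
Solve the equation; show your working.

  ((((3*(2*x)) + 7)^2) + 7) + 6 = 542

Step 1. [((((3*(2*x)) + 7)^2) + 7) + 6 = 542] 6 comes off first (subtract 6) ⇒ sub: (((3*(2*x)) + 7)^2) + 7 = 536.
Step 2. [(((3*(2*x)) + 7)^2) + 7 = 536] peel the +7: subtract 7 from each side ⇒ sub: ((3*(2*x)) + 7)^2 = 529.
Step 3. [((3*(2*x)) + 7)^2 = 529] √ both sides: 529 ≥ 0 gives two branches, so sqrt: (3*(2*x)) + 7 = 23 or -23.
Step 4. [(3*(2*x)) + 7 = 23 or -23] the outer +7 inverts by subtracting 7 ⇒ sub: 3*(2*x) = 16 or -30.
Step 5. [3*(2*x) = 16 or -30] leading coefficient 3: divide by 3. So div: 2*x = 16/3 or -10.
Step 6. [2*x = 16/3 or -10] 2 out front; divide by 2, so div: x = 8/3 or -5.

Answer: x ∈ {-5, 8/3}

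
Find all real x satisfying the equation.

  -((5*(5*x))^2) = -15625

Step 1. [-((5*(5*x))^2) = -15625] leading − — multiply by −1. So neg: (5*(5*x))^2 = 15625.
Step 2. [(5*(5*x))^2 = 15625] 15625 ≥ 0, LHS is (·)² — take ±√ ⇒ sqrt: 5*(5*x) = 125 or -125.
Step 3. [5*(5*x) = 125 or -125] leading coefficient 5: divide by 5. So div: 5*x = 25 or -25.
Step 4. [5*x = 25 or -25] LHS = 5·(…); ÷5 both sides ⇒ div: x = 5 or -5.

Answer: x ∈ {-5, 5}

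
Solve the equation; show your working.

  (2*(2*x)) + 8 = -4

Step 1. [(2*(2*x)) + 8 = -4] the outer +8 inverts by subtracting 8 ⇒ sub: 2*(2*x) = -12.
Step 2. [2*(2*x) = -12] LHS = 2·(…); ÷2 both sides, so div: 2*x = -6.
Step 3. [2*x = -6] LHS = 2·(…); ÷2 both sides, so div: x = -3.

Answer: x ∈ {-3}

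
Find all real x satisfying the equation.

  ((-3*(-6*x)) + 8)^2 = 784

Step 1. [((-3*(-6*x)) + 8)^2 = 784] 784 ≥ 0, LHS is (·)² — take ±√. So sqrt: (-3*(-6*x)) + 8 = 28 or -28.
Step 2. [(-3*(-6*x)) + 8 = 28 or -28] +8 is outermost — subtract 8 both sides, so sub: -3*(-6*x) = 20 or -36.
Step 3. [-3*(-6*x) = 20 or -36] -3·(inner) — divide through by -3. So div: -6*x = -20/3 or 12.
Step 4. [-6*x = -20/3 or 12] LHS = -6·(…); ÷-6 both sides ⇒ div: x = 10/9 or -2.

Answer: x ∈ {-2, 10/9}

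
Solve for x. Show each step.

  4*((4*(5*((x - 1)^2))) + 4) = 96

Step 1. [4*((4*(5*((x - 1)^2))) + 4) = 96] LHS = 4·(…); ÷4 both sides. So div: (4*(5*((x - 1)^2))) + 4 = 24.
Step 2. [(4*(5*((x - 1)^2))) + 4 = 24] the outer +4 inverts by subtracting 4, so sub: 4*(5*((x - 1)^2)) = 20.
Step 3. [4*(5*((x - 1)^2)) = 20] 4 out front; divide by 4 ⇒ div: 5*((x - 1)^2) = 5.
Step 4. [5*((x - 1)^2) = 5] LHS = 5·(…); ÷5 both sides, so div: (x - 1)^2 = 1.
Step 5. [(x - 1)^2 = 1] 1 ≥ 0, LHS is (·)² — take ±√ ⇒ sqrt: x - 1 = 1 or -1.
Step 6. [x - 1 = 1 or -1] 1 comes off first (add 1). So sub: x = 2 or 0.

Answer: x ∈ {0, 2}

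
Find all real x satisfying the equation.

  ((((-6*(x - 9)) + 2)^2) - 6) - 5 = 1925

Step 1. [((((-6*(x - 9)) + 2)^2) - 6) - 5 = 1925] 5 comes off first (add 5). So sub: (((-6*(x - 9)) + 2)^2) - 6 = 1930.
Step 2. [(((-6*(x - 9)) + 2)^2) - 6 = 1930] peel the -6: add 6 from each side, so sub: ((-6*(x - 9)) + 2)^2 = 1936.
Step 3. [((-6*(x - 9)) + 2)^2 = 1936] √ both sides: 1936 ≥ 0 gives two branches ⇒ sqrt: (-6*(x - 9)) + 2 = 44 or -44.
Step 4. [(-6*(x - 9)) + 2 = 44 or -44] peel the +2: subtract 2 from each side. So sub: -6*(x - 9) = 42 or -46.
Step 5. [-6*(x - 9) = 42 or -46] leading coefficient -6: divide by -6 ⇒ div: x - 9 = -7 or 23/3.
Step 6. [x - 9 = -7 or 23/3] peel the -9: add 9 from each side, so sub: x = 2 or 50/3.

Answer: x ∈ {2, 50/3}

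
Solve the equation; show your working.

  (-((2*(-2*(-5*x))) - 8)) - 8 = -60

Step 1. [(-((2*(-2*(-5*x))) - 8)) - 8 = -60] the outer -8 inverts by adding 8, so sub: -((2*(-2*(-5*x))) - 8) = -52.
Step 2. [-((2*(-2*(-5*x))) - 8) = -52] flip signs both sides. So neg: (2*(-2*(-5*x))) - 8 = 52.
Step 3. [(2*(-2*(-5*x))) - 8 = 52] add 8: x sits inside (… - 8). So sub: 2*(-2*(-5*x)) = 60.
Step 4. [2*(-2*(-5*x)) = 60] divide by the outer 2. So div: -2*(-5*x) = 30.
Step 5. [-2*(-5*x) = 30] divide by the outer -2 ⇒ div: -5*x = -15.
Step 6. [-5*x = -15] LHS = -5·(…); ÷-5 both sides, so div: x = 3.

Answer: x ∈ {3}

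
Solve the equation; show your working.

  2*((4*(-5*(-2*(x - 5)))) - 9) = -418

Step 1. [2*((4*(-5*(-2*(x - 5)))) - 9) = -418] 2·(inner) — divide through by 2. So div: (4*(-5*(-2*(x - 5)))) - 9 = -209.
Step 2. [(4*(-5*(-2*(x - 5)))) - 9 = -209] the outer -9 inverts by adding 9 ⇒ sub: 4*(-5*(-2*(x - 5))) = -200.
Step 3. [4*(-5*(-2*(x - 5))) = -200] 4 out front; divide by 4. So div: -5*(-2*(x - 5)) = -50.
Step 4. [-5*(-2*(x - 5)) = -50] -5 out front; divide by -5, so div: -2*(x - 5) = 10.
Step 5. [-2*(x - 5) = 10] LHS = -2·(…); ÷-2 both sides. So div: x - 5 = -5.
Step 6. [x - 5 = -5] 5 comes off first (add 5) ⇒ sub: x = 0.

Answer: x ∈ {0}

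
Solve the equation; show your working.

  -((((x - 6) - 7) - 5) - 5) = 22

Step 1. [-((((x - 6) - 7) - 5) - 5) = 22] flip signs both sides. So neg: (((x - 6) - 7) - 5) - 5 = -22.
Step 2. [(((x - 6) - 7) - 5) - 5 = -22] -5 is outermost — add 5 both sides ⇒ sub: ((x - 6) - 7) - 5 = -17.
Step 3. [((x - 6) - 7) - 5 = -17] the outer -5 inverts by adding 5, so sub: (x - 6) - 7 = -12.
Step 4. [(x - 6) - 7 = -12] peel the -7: add 7 from each side ⇒ sub: x - 6 = -5.
Step 5. [x - 6 = -5] peel the -6: add 6 from each side, so sub: x = 1.

Answer: x ∈ {1}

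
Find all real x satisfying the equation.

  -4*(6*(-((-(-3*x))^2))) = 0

Step 1. [-4*(6*(-((-(-3*x))^2))) = 0] -4 out front; divide by -4 ⇒ div: 6*(-((-(-3*x))^2)) = 0.
Step 2. [6*(-((-(-3*x))^2)) = 0] LHS = 6·(…); ÷6 both sides, so div: -((-(-3*x))^2) = 0.
Step 3. [-((-(-3*x))^2) = 0] leading − — multiply by −1, so neg: (-(-3*x))^2 = 0.
Step 4. [(-(-3*x))^2 = 0] √ both sides: 0 ≥ 0 gives two branches. So sqrt: -(-3*x) = 0.
Step 5. [-(-3*x) = 0] flip signs both sides ⇒ neg: -3*x = 0.
Step 6. [-3*x = 0] divide by the outer -3, so div: x = 0.

Answer: x ∈ {0}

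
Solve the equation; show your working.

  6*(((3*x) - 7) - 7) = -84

Step 1. [6*(((3*x) - 7) - 7) = -84] 6 out front; divide by 6 ⇒ div: ((3*x) - 7) - 7 = -14.
Step 2. [((3*x) - 7) - 7 = -14] 7 comes off first (add 7). So sub: (3*x) - 7 = -7.
Step 3. [(3*x) - 7 = -7] add 7: x sits inside (… - 7). So sub: 3*x = 0.
Step 4. [3*x = 0] 3 out front; divide by 3, so div: x = 0.

Answer: x ∈ {0}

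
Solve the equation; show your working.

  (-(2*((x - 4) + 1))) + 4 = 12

Step 1. [(-(2*((x - 4) + 1))) + 4 = 12] peel the +4: subtract 4 from each side. So sub: -(2*((x - 4) + 1)) = 8.
Step 2. [-(2*((x - 4) + 1)) = 8] leading − — multiply by −1 ⇒ neg: 2*((x - 4) + 1) = -8.
Step 3. [2*((x - 4) + 1) = -8] 2·(inner) — divide through by 2. So div: (x - 4) + 1 = -4.
Step 4. [(x - 4) + 1 = -4] the outer +1 inverts by subtracting 1, so sub: x - 4 = -5.
Step 5. [x - 4 = -5] the outer -4 inverts by adding 4. So sub: x = -1.

Answer: x ∈ {-1}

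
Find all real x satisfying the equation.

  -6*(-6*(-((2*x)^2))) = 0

Step 1. [-6*(-6*(-((2*x)^2))) = 0] leading coefficient -6: divide by -6 ⇒ div: -6*(-((2*x)^2)) = 0.
Step 2. [-6*(-((2*x)^2)) = 0] -6 out front; divide by -6, so div: -((2*x)^2) = 0.
Step 3. [-((2*x)^2) = 0] leading − — multiply by −1, so neg: (2*x)^2 = 0.
Step 4. [(2*x)^2 = 0] 0 ≥ 0, LHS is (·)² — take ±√, so sqrt: 2*x = 0.
Step 5. [2*x = 0] LHS = 2·(…); ÷2 both sides, so div: x = 0.

Answer: x ∈ {0}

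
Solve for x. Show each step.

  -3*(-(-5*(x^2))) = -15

Step 1. [-3*(-(-5*(x^2))) = -15] leading coefficient -3: divide by -3 ⇒ div: -(-5*(x^2)) = 5.
Step 2. [-(-5*(x^2)) = 5] LHS negated; negate both sides ⇒ neg: -5*(x^2) = -5.
Step 3. [-5*(x^2) = -5] divide by the outer -5. So div: x^2 = 1.
Step 4. [x^2 = 1] √ both sides: 1 ≥ 0 gives two branches, so sqrt: x = 1 or -1.

Answer: x ∈ {-1, 1}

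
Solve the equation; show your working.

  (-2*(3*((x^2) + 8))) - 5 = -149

Step 1. [(-2*(3*((x^2) + 8))) - 5 = -149] peel the -5: add 5 from each side ⇒ sub: -2*(3*((x^2) + 8)) = -144.
Step 2. [-2*(3*((x^2) + 8)) = -144] leading coefficient -2: divide by -2. So div: 3*((x^2) + 8) = 72.
Step 3. [3*((x^2) + 8) = 72] LHS = 3·(…); ÷3 both sides ⇒ div: (x^2) + 8 = 24.
Step 4. [(x^2) + 8 = 24] +8 is outermost — subtract 8 both sides. So sub: x^2 = 16.
Step 5. [x^2 = 16] √ both sides: 16 ≥ 0 gives two branches, so sqrt: x = 4 or -4.

Answer: x ∈ {-4, 4}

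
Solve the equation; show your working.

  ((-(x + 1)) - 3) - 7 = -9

Step 1. [((-(x + 1)) - 3) - 7 = -9] 7 comes off first (add 7), so sub: (-(x + 1)) - 3 = -2.
Step 2. [(-(x + 1)) - 3 = -2] add 3: x sits inside (… - 3) ⇒ sub: -(x + 1) = 1.
Step 3. [-(x + 1) = 1] leading − — multiply by −1, so neg: x + 1 = -1.
Step 4. [x + 1 = -1] +1 is outermost — subtract 1 both sides. So sub: x = -2.

Answer: x ∈ {-2}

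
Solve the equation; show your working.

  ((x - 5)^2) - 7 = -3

Step 1. [((x - 5)^2) - 7 = -3] 7 comes off first (add 7) ⇒ sub: (x - 5)^2 = 4.
Step 2. [(x - 5)^2 = 4] √ both sides: 4 ≥ 0 gives two branches ⇒ sqrt: x - 5 = 2 or -2.
Step 3. [x - 5 = 2 or -2] the outer -5 inverts by adding 5, so sub: x = 7 or 3.

Answer: x ∈ {3, 7}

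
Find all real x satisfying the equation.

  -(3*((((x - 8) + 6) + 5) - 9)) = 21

Step 1. [-(3*((((x - 8) + 6) + 5) - 9)) = 21] LHS negated; negate both sides ⇒ neg: 3*((((x - 8) + 6) + 5) - 9) = -21.
Step 2. [3*((((x - 8) + 6) + 5) - 9) = -21] LHS = 3·(…); ÷3 both sides. So div: (((x - 8) + 6) + 5) - 9 = -7.
Step 3. [(((x - 8) + 6) + 5) - 9 = -7] add 9: x sits inside (… - 9). So sub: ((x - 8) + 6) + 5 = 2.
Step 4. [((x - 8) + 6) + 5 = 2] subtract 5: x sits inside (… + 5), so sub: (x - 8) + 6 = -3.
Step 5. [(x - 8) + 6 = -3] subtract 6: x sits inside (… + 6) ⇒ sub: x - 8 = -9.
Step 6. [x - 8 = -9] 8 comes off first (add 8). So sub: x = -1.

Answer: x ∈ {-1}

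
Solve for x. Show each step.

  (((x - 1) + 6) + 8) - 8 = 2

Step 1. [(((x - 1) + 6) + 8) - 8 = 2] peel the -8: add 8 from each side, so sub: ((x - 1) + 6) + 8 = 10.
Step 2. [((x - 1) + 6) + 8 = 10] the outer +8 inverts by subtracting 8. So sub: (x - 1) + 6 = 2.
Step 3. [(x - 1) + 6 = 2] 6 comes off first (subtract 6). So sub: x - 1 = -4.
Step 4. [x - 1 = -4] add 1: x sits inside (… - 1). So sub: x = -3.

Answer: x ∈ {-3}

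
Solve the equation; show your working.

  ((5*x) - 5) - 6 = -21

Step 1. [((5*x) - 5) - 6 = -21] the outer -6 inverts by adding 6 ⇒ sub: (5*x) - 5 = -15.
Step 2. [(5*x) - 5 = -15] common factor 5 (LHS and -15) — divide through. So factor: x - 1 = -3.
Step 3. [x - 1 = -3] -1 is outermost — add 1 both sides. So sub: x = -2.

Answer: x ∈ {-2}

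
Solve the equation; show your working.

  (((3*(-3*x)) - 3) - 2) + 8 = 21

Step 1. [(((3*(-3*x)) - 3) - 2) + 8 = 21] 8 comes off first (subtract 8) ⇒ sub: ((3*(-3*x)) - 3) - 2 = 13.
Step 2. [((3*(-3*x)) - 3) - 2 = 13] -2 is outermost — add 2 both sides. So sub: (3*(-3*x)) - 3 = 15.
Step 3. [(3*(-3*x)) - 3 = 15] common factor 3 (LHS and 15) — divide through, so factor: (-3*x) - 1 = 5.
Step 4. [(-3*x) - 1 = 5] the outer -1 inverts by adding 1. So sub: -3*x = 6.
Step 5. [-3*x = 6] divide by the outer -3, so div: x = -2.

Answer: x ∈ {-2}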